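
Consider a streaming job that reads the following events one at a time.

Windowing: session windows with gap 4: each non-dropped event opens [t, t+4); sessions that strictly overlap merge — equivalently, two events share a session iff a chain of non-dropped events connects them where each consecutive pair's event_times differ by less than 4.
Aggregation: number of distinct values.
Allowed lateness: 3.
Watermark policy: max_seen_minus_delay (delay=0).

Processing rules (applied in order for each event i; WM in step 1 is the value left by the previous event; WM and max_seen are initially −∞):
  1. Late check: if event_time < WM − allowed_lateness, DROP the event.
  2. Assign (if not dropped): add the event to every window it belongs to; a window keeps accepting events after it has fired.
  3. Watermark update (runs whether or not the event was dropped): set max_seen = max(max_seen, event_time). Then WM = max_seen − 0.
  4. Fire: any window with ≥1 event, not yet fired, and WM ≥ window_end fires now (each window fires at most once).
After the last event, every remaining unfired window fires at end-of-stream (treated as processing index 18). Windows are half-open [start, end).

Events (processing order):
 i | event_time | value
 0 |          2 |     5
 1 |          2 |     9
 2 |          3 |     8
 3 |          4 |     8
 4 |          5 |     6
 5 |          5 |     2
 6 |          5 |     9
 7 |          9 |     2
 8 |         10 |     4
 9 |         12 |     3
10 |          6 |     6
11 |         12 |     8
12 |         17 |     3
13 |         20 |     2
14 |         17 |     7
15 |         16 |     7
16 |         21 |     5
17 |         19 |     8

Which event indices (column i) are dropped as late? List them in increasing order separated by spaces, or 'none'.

i=0 t=2 v=5: → [2,6); WM=2
i=1 t=2 v=9: → [2,6); WM=2
i=2 t=3 v=8: → [2,7); WM=3
i=3 t=4 v=8: → [2,8); WM=4
i=4 t=5 v=6: → [2,9); WM=5
i=5 t=5 v=2: → [2,9); WM=5
i=6 t=5 v=9: → [2,9); WM=5
i=7 t=9 v=2: → [9,13); WM=9
i=8 t=10 v=4: → [9,14); WM=10
i=9 t=12 v=3: → [9,16); WM=12
i=10 t=6 v=6: DROP (t<12-3); WM=12
i=11 t=12 v=8: → [9,16); WM=12
i=12 t=17 v=3: → [17,21); WM=17
i=13 t=20 v=2: → [17,24); WM=20
i=14 t=17 v=7: → [17,24); WM=20
i=15 t=16 v=7: DROP (t<20-3); WM=20
i=16 t=21 v=5: → [17,25); WM=21
i=17 t=19 v=8: → [17,25); WM=21

10 15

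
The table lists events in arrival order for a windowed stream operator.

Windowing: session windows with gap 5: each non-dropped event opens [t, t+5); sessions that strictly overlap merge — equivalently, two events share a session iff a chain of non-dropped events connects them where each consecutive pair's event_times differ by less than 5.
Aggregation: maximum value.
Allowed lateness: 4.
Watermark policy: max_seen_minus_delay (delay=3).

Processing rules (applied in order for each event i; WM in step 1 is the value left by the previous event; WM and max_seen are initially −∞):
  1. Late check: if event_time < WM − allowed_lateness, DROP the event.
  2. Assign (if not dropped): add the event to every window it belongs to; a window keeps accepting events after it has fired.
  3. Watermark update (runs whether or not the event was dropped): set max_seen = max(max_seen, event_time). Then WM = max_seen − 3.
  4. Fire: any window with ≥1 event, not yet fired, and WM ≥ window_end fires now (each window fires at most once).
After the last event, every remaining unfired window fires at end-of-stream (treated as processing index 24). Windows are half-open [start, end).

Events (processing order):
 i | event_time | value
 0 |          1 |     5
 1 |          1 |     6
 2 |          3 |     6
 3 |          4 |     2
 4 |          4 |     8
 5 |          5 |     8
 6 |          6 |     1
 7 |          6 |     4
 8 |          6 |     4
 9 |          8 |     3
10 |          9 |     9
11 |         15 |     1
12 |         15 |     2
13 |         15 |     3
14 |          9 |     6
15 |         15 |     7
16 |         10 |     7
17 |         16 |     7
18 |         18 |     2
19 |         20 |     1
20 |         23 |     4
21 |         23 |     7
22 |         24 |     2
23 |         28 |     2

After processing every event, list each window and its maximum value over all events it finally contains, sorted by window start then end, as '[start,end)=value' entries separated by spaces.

i=0 t=1 v=5: → [1,6); WM=-2
i=1 t=1 v=6: → [1,6); WM=-2
i=2 t=3 v=6: → [1,8); WM=0
i=3 t=4 v=2: → [1,9); WM=1
i=4 t=4 v=8: → [1,9); WM=1
i=5 t=5 v=8: → [1,10); WM=2
i=6 t=6 v=1: → [1,11); WM=3
i=7 t=6 v=4: → [1,11); WM=3
i=8 t=6 v=4: → [1,11); WM=3
i=9 t=8 v=3: → [1,13); WM=5
i=10 t=9 v=9: → [1,14); WM=6
i=11 t=15 v=1: → [15,20); WM=12
i=12 t=15 v=2: → [15,20); WM=12
i=13 t=15 v=3: → [15,20); WM=12
i=14 t=9 v=6: → [1,14); WM=12
i=15 t=15 v=7: → [15,20); WM=12
i=16 t=10 v=7: → [1,15); WM=12
i=17 t=16 v=7: → [15,21); WM=13
i=18 t=18 v=2: → [15,23); WM=15
i=19 t=20 v=1: → [15,25); WM=17
i=20 t=23 v=4: → [15,28); WM=20
i=21 t=23 v=7: → [15,28); WM=20
i=22 t=24 v=2: → [15,29); WM=21
i=23 t=28 v=2: → [15,33); WM=25

[1,15)=9 [15,33)=7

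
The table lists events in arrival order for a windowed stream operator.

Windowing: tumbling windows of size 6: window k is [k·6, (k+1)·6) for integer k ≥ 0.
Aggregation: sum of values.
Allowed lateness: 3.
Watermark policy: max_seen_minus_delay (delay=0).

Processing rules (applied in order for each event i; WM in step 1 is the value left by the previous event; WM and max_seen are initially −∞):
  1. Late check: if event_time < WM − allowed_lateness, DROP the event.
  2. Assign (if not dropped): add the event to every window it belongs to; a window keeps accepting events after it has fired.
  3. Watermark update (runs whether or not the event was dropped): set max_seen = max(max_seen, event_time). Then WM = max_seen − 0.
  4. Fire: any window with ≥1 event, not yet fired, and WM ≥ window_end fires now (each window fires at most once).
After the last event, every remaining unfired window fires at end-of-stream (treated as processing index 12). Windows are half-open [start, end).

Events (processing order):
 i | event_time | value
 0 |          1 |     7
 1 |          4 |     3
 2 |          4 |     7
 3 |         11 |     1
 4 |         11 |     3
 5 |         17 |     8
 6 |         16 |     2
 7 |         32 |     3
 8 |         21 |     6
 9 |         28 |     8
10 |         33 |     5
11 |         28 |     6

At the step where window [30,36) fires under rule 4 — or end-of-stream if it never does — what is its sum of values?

i=0 t=1 v=7: → [0,6); WM=1
i=1 t=4 v=3: → [0,6); WM=4
i=2 t=4 v=7: → [0,6); WM=4
i=3 t=11 v=1: → [6,12); WM=11; [0,6) fires=17
i=4 t=11 v=3: → [6,12); WM=11
i=5 t=17 v=8: → [12,18); WM=17; [6,12) fires=4
i=6 t=16 v=2: → [12,18); WM=17
i=7 t=32 v=3: → [30,36); WM=32; [12,18) fires=10
i=8 t=21 v=6: DROP (t<32-3); WM=32
i=9 t=28 v=8: DROP (t<32-3); WM=32
i=10 t=33 v=5: → [30,36); WM=33
i=11 t=28 v=6: DROP (t<33-3); WM=33

8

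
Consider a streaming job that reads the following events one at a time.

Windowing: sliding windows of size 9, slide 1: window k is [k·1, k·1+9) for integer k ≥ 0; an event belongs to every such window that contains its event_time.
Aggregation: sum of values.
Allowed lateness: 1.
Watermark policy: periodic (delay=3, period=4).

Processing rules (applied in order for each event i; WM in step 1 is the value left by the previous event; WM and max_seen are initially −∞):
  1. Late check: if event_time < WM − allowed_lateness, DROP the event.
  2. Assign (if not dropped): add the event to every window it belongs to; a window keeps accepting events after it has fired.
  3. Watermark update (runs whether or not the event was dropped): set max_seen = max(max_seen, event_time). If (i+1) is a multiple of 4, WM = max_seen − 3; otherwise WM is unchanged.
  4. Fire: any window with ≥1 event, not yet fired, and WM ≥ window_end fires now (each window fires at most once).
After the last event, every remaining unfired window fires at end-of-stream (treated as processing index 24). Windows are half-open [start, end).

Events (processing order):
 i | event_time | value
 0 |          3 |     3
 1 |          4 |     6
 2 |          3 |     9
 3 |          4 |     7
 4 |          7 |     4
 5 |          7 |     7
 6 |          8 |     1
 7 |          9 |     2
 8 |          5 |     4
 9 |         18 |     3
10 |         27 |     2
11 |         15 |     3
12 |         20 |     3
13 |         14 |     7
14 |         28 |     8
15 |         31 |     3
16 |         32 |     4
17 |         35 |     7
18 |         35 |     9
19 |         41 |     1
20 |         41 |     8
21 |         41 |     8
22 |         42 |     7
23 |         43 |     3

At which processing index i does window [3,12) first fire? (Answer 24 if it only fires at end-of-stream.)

11

i=0 t=3 v=3: → [3,12),[2,11),[1,10),[0,9); WM=−∞
i=1 t=4 v=6: → [4,13),[3,12),[2,11),[1,10),[0,9); WM=−∞
i=2 t=3 v=9: → [3,12),[2,11),[1,10),[0,9); WM=−∞
i=3 t=4 v=7: → [4,13),[3,12),[2,11),[1,10),[0,9); WM=1
i=4 t=7 v=4: → [7,16),[6,15),[5,14),[4,13),[3,12),[2,11),[1,10),[0,9); WM=1
i=5 t=7 v=7: → [7,16),[6,15),[5,14),[4,13),[3,12),[2,11),[1,10),[0,9); WM=1
i=6 t=8 v=1: → [8,17),[7,16),[6,15),[5,14),[4,13),[3,12),[2,11),[1,10),[0,9); WM=1
i=7 t=9 v=2: → [9,18),[8,17),[7,16),[6,15),[5,14),[4,13),[3,12),[2,11),[1,10); WM=6
i=8 t=5 v=4: → [5,14),[4,13),[3,12),[2,11),[1,10),[0,9); WM=6
i=9 t=18 v=3: → [18,27),[17,26),[16,25),[15,24),[14,23),[13,22),[12,21),[11,20),[10,19); WM=6
i=10 t=27 v=2: → [27,36),[26,35),[25,34),[24,33),[23,32),[22,31),[21,30),[20,29),[19,28); WM=6
i=11 t=15 v=3: → [15,24),[14,23),[13,22),[12,21),[11,20),[10,19),[9,18),[8,17),[7,16); WM=24; [0,9) fires=41 [1,10) fires=43 [2,11) fires=43 [3,12) fires=43 [4,13) fires=31 [5,14) fires=18 [6,15) fires=14 [7,16) fires=17 [8,17) fires=6 [9,18) fires=5 [10,19) fires=6 [11,20) fires=6 [12,21) fires=6 [13,22) fires=6 [14,23) fires=6 [15,24) fires=6
i=12 t=20 v=3: DROP (t<24-1); WM=24
i=13 t=14 v=7: DROP (t<24-1); WM=24
i=14 t=28 v=8: → [28,37),[27,36),[26,35),[25,34),[24,33),[23,32),[22,31),[21,30),[20,29); WM=24
i=15 t=31 v=3: → [31,40),[30,39),[29,38),[28,37),[27,36),[26,35),[25,34),[24,33),[23,32); WM=28; [16,25) fires=3 [17,26) fires=3 [18,27) fires=3 [19,28) fires=2
i=16 t=32 v=4: → [32,41),[31,40),[30,39),[29,38),[28,37),[27,36),[26,35),[25,34),[24,33); WM=28
i=17 t=35 v=7: → [35,44),[34,43),[33,42),[32,41),[31,40),[30,39),[29,38),[28,37),[27,36); WM=28
i=18 t=35 v=9: → [35,44),[34,43),[33,42),[32,41),[31,40),[30,39),[29,38),[28,37),[27,36); WM=28
i=19 t=41 v=1: → [41,50),[40,49),[39,48),[38,47),[37,46),[36,45),[35,44),[34,43),[33,42); WM=38; [20,29) fires=10 [21,30) fires=10 [22,31) fires=10 [23,32) fires=13 [24,33) fires=17 [25,34) fires=17 [26,35) fires=17 [27,36) fires=33 [28,37) fires=31 [29,38) fires=23
i=20 t=41 v=8: → [41,50),[40,49),[39,48),[38,47),[37,46),[36,45),[35,44),[34,43),[33,42); WM=38
i=21 t=41 v=8: → [41,50),[40,49),[39,48),[38,47),[37,46),[36,45),[35,44),[34,43),[33,42); WM=38
i=22 t=42 v=7: → [42,51),[41,50),[40,49),[39,48),[38,47),[37,46),[36,45),[35,44),[34,43); WM=38
i=23 t=43 v=3: → [43,52),[42,51),[41,50),[40,49),[39,48),[38,47),[37,46),[36,45),[35,44); WM=40; [30,39) fires=23 [31,40) fires=23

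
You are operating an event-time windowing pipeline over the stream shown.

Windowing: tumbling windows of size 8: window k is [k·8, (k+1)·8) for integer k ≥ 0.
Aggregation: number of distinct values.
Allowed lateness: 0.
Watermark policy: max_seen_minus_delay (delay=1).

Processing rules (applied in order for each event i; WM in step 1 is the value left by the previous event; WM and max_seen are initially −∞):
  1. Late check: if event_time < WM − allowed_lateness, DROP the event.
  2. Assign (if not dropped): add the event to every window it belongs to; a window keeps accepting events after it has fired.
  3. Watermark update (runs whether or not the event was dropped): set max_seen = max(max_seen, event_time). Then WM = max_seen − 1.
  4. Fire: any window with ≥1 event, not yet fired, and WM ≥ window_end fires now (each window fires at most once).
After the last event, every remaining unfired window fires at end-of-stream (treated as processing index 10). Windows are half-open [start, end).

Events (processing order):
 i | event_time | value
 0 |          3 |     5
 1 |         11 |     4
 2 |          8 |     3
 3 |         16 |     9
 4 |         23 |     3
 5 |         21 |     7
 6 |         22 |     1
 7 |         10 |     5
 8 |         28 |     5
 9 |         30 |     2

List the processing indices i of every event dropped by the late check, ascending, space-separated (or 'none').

i=0 t=3 v=5: → [0,8); WM=2
i=1 t=11 v=4: → [8,16); WM=10; [0,8) fires=1
i=2 t=8 v=3: DROP (t<10-0); WM=10
i=3 t=16 v=9: → [16,24); WM=15
i=4 t=23 v=3: → [16,24); WM=22; [8,16) fires=1
i=5 t=21 v=7: DROP (t<22-0); WM=22
i=6 t=22 v=1: → [16,24); WM=22
i=7 t=10 v=5: DROP (t<22-0); WM=22
i=8 t=28 v=5: → [24,32); WM=27; [16,24) fires=3
i=9 t=30 v=2: → [24,32); WM=29

2 5 7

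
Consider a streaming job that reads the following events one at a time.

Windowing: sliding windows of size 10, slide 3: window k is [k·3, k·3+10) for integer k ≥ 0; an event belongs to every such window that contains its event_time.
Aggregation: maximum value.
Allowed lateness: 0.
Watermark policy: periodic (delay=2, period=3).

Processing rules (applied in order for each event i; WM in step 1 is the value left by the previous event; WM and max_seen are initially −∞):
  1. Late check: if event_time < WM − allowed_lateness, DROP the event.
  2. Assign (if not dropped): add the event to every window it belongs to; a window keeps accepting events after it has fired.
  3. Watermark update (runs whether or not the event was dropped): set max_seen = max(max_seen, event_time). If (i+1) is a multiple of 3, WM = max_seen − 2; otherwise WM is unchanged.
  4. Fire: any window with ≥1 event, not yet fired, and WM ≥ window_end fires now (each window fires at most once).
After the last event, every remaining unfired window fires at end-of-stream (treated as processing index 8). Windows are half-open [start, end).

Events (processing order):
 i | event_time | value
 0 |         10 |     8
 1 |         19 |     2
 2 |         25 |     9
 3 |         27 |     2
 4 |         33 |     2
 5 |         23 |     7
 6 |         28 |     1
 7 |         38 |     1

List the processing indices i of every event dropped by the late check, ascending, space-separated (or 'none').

i=0 t=10 v=8: → [9,19),[6,16),[3,13); WM=−∞
i=1 t=19 v=2: → [18,28),[15,25),[12,22); WM=−∞
i=2 t=25 v=9: → [24,34),[21,31),[18,28); WM=23; [3,13) fires=8 [6,16) fires=8 [9,19) fires=8 [12,22) fires=2
i=3 t=27 v=2: → [27,37),[24,34),[21,31),[18,28); WM=23
i=4 t=33 v=2: → [33,43),[30,40),[27,37),[24,34); WM=23
i=5 t=23 v=7: → [21,31),[18,28),[15,25); WM=31; [15,25) fires=7 [18,28) fires=9 [21,31) fires=9
i=6 t=28 v=1: DROP (t<31-0); WM=31
i=7 t=38 v=1: → [36,46),[33,43),[30,40); WM=31

6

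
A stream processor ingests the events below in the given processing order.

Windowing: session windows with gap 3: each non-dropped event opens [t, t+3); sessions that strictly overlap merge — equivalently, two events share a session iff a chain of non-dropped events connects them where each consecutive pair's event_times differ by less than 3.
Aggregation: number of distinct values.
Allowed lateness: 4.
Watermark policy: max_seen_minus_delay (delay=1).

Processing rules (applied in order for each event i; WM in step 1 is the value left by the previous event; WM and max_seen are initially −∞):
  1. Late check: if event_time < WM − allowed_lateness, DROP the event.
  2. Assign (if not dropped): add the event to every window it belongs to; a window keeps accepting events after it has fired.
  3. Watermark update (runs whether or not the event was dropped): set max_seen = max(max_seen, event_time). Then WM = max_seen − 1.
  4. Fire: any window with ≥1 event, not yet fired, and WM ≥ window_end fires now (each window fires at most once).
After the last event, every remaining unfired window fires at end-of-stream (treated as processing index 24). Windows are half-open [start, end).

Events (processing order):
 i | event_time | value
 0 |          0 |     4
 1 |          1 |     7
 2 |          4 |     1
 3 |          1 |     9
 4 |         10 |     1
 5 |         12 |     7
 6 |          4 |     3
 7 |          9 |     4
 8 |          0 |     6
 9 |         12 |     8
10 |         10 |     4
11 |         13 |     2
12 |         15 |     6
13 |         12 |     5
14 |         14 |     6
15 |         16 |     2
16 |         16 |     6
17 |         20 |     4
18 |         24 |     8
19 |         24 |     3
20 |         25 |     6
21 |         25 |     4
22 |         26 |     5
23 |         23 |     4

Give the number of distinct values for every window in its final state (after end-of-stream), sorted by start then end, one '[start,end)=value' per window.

[0,4)=3 [4,7)=1 [9,19)=7 [20,23)=1 [23,29)=5

i=0 t=0 v=4: → [0,3); WM=-1
i=1 t=1 v=7: → [0,4); WM=0
i=2 t=4 v=1: → [4,7); WM=3
i=3 t=1 v=9: → [0,4); WM=3
i=4 t=10 v=1: → [10,13); WM=9
i=5 t=12 v=7: → [10,15); WM=11
i=6 t=4 v=3: DROP (t<11-4); WM=11
i=7 t=9 v=4: → [9,15); WM=11
i=8 t=0 v=6: DROP (t<11-4); WM=11
i=9 t=12 v=8: → [9,15); WM=11
i=10 t=10 v=4: → [9,15); WM=11
i=11 t=13 v=2: → [9,16); WM=12
i=12 t=15 v=6: → [9,18); WM=14
i=13 t=12 v=5: → [9,18); WM=14
i=14 t=14 v=6: → [9,18); WM=14
i=15 t=16 v=2: → [9,19); WM=15
i=16 t=16 v=6: → [9,19); WM=15
i=17 t=20 v=4: → [20,23); WM=19
i=18 t=24 v=8: → [24,27); WM=23
i=19 t=24 v=3: → [24,27); WM=23
i=20 t=25 v=6: → [24,28); WM=24
i=21 t=25 v=4: → [24,28); WM=24
i=22 t=26 v=5: → [24,29); WM=25
i=23 t=23 v=4: → [23,29); WM=25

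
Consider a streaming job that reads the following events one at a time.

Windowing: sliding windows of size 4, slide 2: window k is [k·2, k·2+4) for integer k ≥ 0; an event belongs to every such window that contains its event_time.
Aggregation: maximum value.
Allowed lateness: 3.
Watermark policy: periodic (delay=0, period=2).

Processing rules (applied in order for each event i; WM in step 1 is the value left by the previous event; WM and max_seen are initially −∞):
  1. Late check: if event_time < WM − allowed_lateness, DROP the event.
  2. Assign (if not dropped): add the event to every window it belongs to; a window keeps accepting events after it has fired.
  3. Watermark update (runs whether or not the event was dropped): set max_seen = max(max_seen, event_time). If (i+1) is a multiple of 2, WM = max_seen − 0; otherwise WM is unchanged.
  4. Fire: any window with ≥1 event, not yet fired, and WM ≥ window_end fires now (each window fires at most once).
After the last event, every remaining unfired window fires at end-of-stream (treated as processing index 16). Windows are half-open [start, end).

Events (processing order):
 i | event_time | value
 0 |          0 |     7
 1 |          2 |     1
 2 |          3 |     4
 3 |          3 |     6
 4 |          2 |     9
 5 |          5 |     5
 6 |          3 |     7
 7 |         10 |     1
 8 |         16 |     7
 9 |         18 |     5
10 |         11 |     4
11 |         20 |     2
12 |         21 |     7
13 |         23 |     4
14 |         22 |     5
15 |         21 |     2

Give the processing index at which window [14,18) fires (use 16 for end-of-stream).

i=0 t=0 v=7: → [0,4); WM=−∞
i=1 t=2 v=1: → [2,6),[0,4); WM=2
i=2 t=3 v=4: → [2,6),[0,4); WM=2
i=3 t=3 v=6: → [2,6),[0,4); WM=3
i=4 t=2 v=9: → [2,6),[0,4); WM=3
i=5 t=5 v=5: → [4,8),[2,6); WM=5; [0,4) fires=9
i=6 t=3 v=7: → [2,6),[0,4); WM=5
i=7 t=10 v=1: → [10,14),[8,12); WM=10; [2,6) fires=9 [4,8) fires=5
i=8 t=16 v=7: → [16,20),[14,18); WM=10
i=9 t=18 v=5: → [18,22),[16,20); WM=18; [8,12) fires=1 [10,14) fires=1 [14,18) fires=7
i=10 t=11 v=4: DROP (t<18-3); WM=18
i=11 t=20 v=2: → [20,24),[18,22); WM=20; [16,20) fires=7
i=12 t=21 v=7: → [20,24),[18,22); WM=20
i=13 t=23 v=4: → [22,26),[20,24); WM=23; [18,22) fires=7
i=14 t=22 v=5: → [22,26),[20,24); WM=23
i=15 t=21 v=2: → [20,24),[18,22); WM=23

9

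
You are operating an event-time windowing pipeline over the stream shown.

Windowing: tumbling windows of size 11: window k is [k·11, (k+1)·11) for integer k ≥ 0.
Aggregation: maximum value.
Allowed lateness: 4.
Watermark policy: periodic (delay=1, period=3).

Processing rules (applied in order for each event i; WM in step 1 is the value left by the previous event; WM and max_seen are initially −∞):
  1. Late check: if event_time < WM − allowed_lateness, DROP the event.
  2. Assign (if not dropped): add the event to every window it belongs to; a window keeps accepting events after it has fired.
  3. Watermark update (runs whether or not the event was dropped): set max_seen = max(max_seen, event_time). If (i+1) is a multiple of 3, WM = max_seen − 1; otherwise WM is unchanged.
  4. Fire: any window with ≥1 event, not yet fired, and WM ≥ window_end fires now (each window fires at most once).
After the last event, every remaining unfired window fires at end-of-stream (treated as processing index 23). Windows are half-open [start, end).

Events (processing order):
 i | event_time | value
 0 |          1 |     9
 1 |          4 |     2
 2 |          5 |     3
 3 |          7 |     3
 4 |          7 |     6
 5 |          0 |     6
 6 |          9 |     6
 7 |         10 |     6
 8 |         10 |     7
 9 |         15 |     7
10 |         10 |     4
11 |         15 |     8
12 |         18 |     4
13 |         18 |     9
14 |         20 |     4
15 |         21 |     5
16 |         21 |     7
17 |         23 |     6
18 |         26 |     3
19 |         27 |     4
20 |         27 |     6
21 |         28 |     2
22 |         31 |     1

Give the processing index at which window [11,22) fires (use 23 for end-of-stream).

i=0 t=1 v=9: → [0,11); WM=−∞
i=1 t=4 v=2: → [0,11); WM=−∞
i=2 t=5 v=3: → [0,11); WM=4
i=3 t=7 v=3: → [0,11); WM=4
i=4 t=7 v=6: → [0,11); WM=4
i=5 t=0 v=6: → [0,11); WM=6
i=6 t=9 v=6: → [0,11); WM=6
i=7 t=10 v=6: → [0,11); WM=6
i=8 t=10 v=7: → [0,11); WM=9
i=9 t=15 v=7: → [11,22); WM=9
i=10 t=10 v=4: → [0,11); WM=9
i=11 t=15 v=8: → [11,22); WM=14; [0,11) fires=9
i=12 t=18 v=4: → [11,22); WM=14
i=13 t=18 v=9: → [11,22); WM=14
i=14 t=20 v=4: → [11,22); WM=19
i=15 t=21 v=5: → [11,22); WM=19
i=16 t=21 v=7: → [11,22); WM=19
i=17 t=23 v=6: → [22,33); WM=22; [11,22) fires=9
i=18 t=26 v=3: → [22,33); WM=22
i=19 t=27 v=4: → [22,33); WM=22
i=20 t=27 v=6: → [22,33); WM=26
i=21 t=28 v=2: → [22,33); WM=26
i=22 t=31 v=1: → [22,33); WM=26

17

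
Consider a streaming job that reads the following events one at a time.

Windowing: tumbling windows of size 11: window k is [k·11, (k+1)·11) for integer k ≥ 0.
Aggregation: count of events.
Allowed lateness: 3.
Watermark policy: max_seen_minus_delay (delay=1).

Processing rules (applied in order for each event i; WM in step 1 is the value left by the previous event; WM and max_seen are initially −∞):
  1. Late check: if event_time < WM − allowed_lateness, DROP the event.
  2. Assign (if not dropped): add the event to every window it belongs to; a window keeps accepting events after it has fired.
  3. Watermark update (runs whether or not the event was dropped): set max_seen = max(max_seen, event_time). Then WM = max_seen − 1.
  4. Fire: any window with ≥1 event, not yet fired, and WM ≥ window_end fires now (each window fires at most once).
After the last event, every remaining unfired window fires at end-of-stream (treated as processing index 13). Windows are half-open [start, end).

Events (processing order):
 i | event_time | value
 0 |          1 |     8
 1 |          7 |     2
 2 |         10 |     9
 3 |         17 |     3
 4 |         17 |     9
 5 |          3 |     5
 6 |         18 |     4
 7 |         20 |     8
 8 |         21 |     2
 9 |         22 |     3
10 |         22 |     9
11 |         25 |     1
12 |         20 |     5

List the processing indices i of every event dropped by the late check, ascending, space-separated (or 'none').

i=0 t=1 v=8: → [0,11); WM=0
i=1 t=7 v=2: → [0,11); WM=6
i=2 t=10 v=9: → [0,11); WM=9
i=3 t=17 v=3: → [11,22); WM=16; [0,11) fires=3
i=4 t=17 v=9: → [11,22); WM=16
i=5 t=3 v=5: DROP (t<16-3); WM=16
i=6 t=18 v=4: → [11,22); WM=17
i=7 t=20 v=8: → [11,22); WM=19
i=8 t=21 v=2: → [11,22); WM=20
i=9 t=22 v=3: → [22,33); WM=21
i=10 t=22 v=9: → [22,33); WM=21
i=11 t=25 v=1: → [22,33); WM=24; [11,22) fires=5
i=12 t=20 v=5: DROP (t<24-3); WM=24

5 12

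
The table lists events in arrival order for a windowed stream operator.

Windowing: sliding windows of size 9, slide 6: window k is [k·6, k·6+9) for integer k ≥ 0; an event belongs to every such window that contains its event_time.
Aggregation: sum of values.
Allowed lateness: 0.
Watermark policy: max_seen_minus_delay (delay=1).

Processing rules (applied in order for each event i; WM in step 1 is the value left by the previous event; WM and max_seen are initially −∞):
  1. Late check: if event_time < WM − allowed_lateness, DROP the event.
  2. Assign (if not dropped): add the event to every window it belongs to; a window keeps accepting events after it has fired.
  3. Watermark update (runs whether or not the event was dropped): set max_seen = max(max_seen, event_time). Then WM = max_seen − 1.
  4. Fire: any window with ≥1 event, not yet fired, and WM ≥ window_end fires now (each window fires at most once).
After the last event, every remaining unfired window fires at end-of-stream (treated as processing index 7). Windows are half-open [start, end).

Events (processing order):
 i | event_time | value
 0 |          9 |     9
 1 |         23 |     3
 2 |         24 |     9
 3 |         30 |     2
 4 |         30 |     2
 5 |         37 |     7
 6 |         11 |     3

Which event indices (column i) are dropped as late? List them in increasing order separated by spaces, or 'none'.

i=0 t=9 v=9: → [6,15); WM=8
i=1 t=23 v=3: → [18,27); WM=22; [6,15) fires=9
i=2 t=24 v=9: → [24,33),[18,27); WM=23
i=3 t=30 v=2: → [30,39),[24,33); WM=29; [18,27) fires=12
i=4 t=30 v=2: → [30,39),[24,33); WM=29
i=5 t=37 v=7: → [36,45),[30,39); WM=36; [24,33) fires=13
i=6 t=11 v=3: DROP (t<36-0); WM=36

6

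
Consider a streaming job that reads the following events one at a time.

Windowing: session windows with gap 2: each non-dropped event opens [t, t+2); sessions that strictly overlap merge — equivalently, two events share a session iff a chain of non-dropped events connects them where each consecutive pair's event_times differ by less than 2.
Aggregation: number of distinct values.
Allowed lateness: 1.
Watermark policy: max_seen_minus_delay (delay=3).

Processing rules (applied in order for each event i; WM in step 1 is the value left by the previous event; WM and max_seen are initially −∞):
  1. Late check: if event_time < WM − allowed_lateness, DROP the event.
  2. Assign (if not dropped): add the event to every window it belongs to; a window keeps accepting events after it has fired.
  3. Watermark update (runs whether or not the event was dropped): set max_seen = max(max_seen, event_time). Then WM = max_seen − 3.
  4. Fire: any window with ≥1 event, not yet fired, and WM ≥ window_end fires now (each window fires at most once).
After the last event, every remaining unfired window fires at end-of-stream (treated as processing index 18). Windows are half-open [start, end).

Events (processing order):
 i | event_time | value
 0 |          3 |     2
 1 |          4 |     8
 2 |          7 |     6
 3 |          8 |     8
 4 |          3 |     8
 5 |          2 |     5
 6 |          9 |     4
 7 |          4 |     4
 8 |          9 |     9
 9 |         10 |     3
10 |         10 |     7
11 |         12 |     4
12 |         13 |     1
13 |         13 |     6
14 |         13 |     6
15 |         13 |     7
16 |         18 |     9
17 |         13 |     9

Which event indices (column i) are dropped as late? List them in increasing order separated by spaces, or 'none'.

i=0 t=3 v=2: → [3,5); WM=0
i=1 t=4 v=8: → [3,6); WM=1
i=2 t=7 v=6: → [7,9); WM=4
i=3 t=8 v=8: → [7,10); WM=5
i=4 t=3 v=8: DROP (t<5-1); WM=5
i=5 t=2 v=5: DROP (t<5-1); WM=5
i=6 t=9 v=4: → [7,11); WM=6
i=7 t=4 v=4: DROP (t<6-1); WM=6
i=8 t=9 v=9: → [7,11); WM=6
i=9 t=10 v=3: → [7,12); WM=7
i=10 t=10 v=7: → [7,12); WM=7
i=11 t=12 v=4: → [12,14); WM=9
i=12 t=13 v=1: → [12,15); WM=10
i=13 t=13 v=6: → [12,15); WM=10
i=14 t=13 v=6: → [12,15); WM=10
i=15 t=13 v=7: → [12,15); WM=10
i=16 t=18 v=9: → [18,20); WM=15
i=17 t=13 v=9: DROP (t<15-1); WM=15

4 5 7 17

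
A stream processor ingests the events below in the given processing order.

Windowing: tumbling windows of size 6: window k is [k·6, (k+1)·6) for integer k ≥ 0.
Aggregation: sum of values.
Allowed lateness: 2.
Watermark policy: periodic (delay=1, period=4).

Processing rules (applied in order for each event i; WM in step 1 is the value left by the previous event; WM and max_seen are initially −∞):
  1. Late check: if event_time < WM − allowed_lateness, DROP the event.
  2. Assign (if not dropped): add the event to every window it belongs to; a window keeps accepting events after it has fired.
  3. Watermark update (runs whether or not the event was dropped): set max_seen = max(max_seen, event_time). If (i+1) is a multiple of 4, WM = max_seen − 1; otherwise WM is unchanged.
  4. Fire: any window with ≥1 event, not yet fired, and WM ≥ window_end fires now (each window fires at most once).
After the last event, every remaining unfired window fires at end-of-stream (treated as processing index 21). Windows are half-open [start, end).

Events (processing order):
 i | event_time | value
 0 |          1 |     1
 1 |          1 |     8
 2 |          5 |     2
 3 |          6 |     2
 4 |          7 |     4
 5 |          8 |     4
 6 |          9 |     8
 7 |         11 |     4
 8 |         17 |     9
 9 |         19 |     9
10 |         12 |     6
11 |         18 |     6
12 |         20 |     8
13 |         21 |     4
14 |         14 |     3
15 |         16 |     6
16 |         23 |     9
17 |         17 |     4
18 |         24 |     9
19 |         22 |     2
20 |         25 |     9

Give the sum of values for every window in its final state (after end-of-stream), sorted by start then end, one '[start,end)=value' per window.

i=0 t=1 v=1: → [0,6); WM=−∞
i=1 t=1 v=8: → [0,6); WM=−∞
i=2 t=5 v=2: → [0,6); WM=−∞
i=3 t=6 v=2: → [6,12); WM=5
i=4 t=7 v=4: → [6,12); WM=5
i=5 t=8 v=4: → [6,12); WM=5
i=6 t=9 v=8: → [6,12); WM=5
i=7 t=11 v=4: → [6,12); WM=10; [0,6) fires=11
i=8 t=17 v=9: → [12,18); WM=10
i=9 t=19 v=9: → [18,24); WM=10
i=10 t=12 v=6: → [12,18); WM=10
i=11 t=18 v=6: → [18,24); WM=18; [6,12) fires=22 [12,18) fires=15
i=12 t=20 v=8: → [18,24); WM=18
i=13 t=21 v=4: → [18,24); WM=18
i=14 t=14 v=3: DROP (t<18-2); WM=18
i=15 t=16 v=6: → [12,18); WM=20
i=16 t=23 v=9: → [18,24); WM=20
i=17 t=17 v=4: DROP (t<20-2); WM=20
i=18 t=24 v=9: → [24,30); WM=20
i=19 t=22 v=2: → [18,24); WM=23
i=20 t=25 v=9: → [24,30); WM=23

[0,6)=11 [6,12)=22 [12,18)=21 [18,24)=38 [24,30)=18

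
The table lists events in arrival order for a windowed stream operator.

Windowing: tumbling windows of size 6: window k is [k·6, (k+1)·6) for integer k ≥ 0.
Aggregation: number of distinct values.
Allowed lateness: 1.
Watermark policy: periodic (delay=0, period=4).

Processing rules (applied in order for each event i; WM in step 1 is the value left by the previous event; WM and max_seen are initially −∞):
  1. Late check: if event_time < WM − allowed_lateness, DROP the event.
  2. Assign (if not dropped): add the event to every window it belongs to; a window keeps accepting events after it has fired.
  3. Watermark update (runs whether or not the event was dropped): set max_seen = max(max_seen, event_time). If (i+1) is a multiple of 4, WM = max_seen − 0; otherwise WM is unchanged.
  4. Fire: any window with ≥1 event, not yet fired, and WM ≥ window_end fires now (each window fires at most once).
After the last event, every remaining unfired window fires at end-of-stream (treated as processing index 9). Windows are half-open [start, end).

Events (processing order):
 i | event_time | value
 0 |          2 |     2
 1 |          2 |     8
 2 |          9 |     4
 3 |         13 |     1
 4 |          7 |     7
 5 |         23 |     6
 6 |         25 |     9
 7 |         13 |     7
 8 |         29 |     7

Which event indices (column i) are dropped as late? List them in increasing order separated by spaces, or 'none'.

i=0 t=2 v=2: → [0,6); WM=−∞
i=1 t=2 v=8: → [0,6); WM=−∞
i=2 t=9 v=4: → [6,12); WM=−∞
i=3 t=13 v=1: → [12,18); WM=13; [0,6) fires=2 [6,12) fires=1
i=4 t=7 v=7: DROP (t<13-1); WM=13
i=5 t=23 v=6: → [18,24); WM=13
i=6 t=25 v=9: → [24,30); WM=13
i=7 t=13 v=7: → [12,18); WM=25; [12,18) fires=2 [18,24) fires=1
i=8 t=29 v=7: → [24,30); WM=25

4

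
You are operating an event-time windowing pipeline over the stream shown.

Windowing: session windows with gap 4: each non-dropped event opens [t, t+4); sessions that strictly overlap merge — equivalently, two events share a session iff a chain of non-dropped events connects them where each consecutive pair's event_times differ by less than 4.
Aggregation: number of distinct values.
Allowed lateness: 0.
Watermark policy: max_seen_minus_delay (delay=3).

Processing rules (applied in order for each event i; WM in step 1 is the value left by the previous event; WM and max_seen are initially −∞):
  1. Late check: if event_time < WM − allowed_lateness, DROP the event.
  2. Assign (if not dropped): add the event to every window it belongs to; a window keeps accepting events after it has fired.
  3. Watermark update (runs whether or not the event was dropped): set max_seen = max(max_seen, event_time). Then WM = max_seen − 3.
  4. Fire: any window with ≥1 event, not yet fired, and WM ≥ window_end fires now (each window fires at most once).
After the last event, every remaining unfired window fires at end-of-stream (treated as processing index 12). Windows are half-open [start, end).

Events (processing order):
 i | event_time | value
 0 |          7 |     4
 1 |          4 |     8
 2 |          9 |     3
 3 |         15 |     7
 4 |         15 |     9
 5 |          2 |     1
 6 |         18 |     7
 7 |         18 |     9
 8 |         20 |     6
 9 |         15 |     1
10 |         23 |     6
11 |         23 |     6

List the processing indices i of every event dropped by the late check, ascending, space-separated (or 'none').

5 9

i=0 t=7 v=4: → [7,11); WM=4
i=1 t=4 v=8: → [4,11); WM=4
i=2 t=9 v=3: → [4,13); WM=6
i=3 t=15 v=7: → [15,19); WM=12
i=4 t=15 v=9: → [15,19); WM=12
i=5 t=2 v=1: DROP (t<12-0); WM=12
i=6 t=18 v=7: → [15,22); WM=15
i=7 t=18 v=9: → [15,22); WM=15
i=8 t=20 v=6: → [15,24); WM=17
i=9 t=15 v=1: DROP (t<17-0); WM=17
i=10 t=23 v=6: → [15,27); WM=20
i=11 t=23 v=6: → [15,27); WM=20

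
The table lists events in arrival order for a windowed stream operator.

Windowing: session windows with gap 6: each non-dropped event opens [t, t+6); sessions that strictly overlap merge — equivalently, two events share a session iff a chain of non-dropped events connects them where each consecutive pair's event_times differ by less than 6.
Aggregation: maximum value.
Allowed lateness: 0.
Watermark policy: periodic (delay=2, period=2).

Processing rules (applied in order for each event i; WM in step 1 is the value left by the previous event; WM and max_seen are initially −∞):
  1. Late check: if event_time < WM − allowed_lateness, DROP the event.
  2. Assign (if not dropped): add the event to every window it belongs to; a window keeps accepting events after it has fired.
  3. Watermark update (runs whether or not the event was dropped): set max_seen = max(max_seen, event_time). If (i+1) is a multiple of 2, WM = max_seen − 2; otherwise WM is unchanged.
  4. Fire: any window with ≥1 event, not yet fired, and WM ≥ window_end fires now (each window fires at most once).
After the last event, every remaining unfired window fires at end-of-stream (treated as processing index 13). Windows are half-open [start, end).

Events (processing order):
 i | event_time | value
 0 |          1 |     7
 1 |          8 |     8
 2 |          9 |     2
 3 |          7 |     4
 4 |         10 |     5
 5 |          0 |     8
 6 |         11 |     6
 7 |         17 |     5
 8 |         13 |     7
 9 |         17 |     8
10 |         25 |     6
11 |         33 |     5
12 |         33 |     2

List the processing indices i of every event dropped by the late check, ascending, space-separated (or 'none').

i=0 t=1 v=7: → [1,7); WM=−∞
i=1 t=8 v=8: → [8,14); WM=6
i=2 t=9 v=2: → [8,15); WM=6
i=3 t=7 v=4: → [7,15); WM=7
i=4 t=10 v=5: → [7,16); WM=7
i=5 t=0 v=8: DROP (t<7-0); WM=8
i=6 t=11 v=6: → [7,17); WM=8
i=7 t=17 v=5: → [17,23); WM=15
i=8 t=13 v=7: DROP (t<15-0); WM=15
i=9 t=17 v=8: → [17,23); WM=15
i=10 t=25 v=6: → [25,31); WM=15
i=11 t=33 v=5: → [33,39); WM=31
i=12 t=33 v=2: → [33,39); WM=31

5 8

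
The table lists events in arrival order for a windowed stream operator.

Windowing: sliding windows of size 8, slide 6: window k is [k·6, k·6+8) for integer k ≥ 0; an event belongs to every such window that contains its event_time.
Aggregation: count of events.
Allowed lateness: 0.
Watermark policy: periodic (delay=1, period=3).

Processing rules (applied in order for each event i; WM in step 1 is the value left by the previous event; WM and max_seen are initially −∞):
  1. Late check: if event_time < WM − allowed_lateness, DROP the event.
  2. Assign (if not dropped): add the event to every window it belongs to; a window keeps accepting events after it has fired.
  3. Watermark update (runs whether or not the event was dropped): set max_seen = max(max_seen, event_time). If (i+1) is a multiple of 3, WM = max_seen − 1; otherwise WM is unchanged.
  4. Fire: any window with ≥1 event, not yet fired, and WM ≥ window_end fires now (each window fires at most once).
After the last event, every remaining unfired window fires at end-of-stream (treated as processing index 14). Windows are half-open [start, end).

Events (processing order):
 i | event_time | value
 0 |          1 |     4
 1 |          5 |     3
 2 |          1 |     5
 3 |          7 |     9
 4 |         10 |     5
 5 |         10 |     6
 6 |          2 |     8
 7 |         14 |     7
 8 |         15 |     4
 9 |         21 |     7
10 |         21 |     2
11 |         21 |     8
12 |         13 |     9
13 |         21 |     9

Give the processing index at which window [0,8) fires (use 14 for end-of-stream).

i=0 t=1 v=4: → [0,8); WM=−∞
i=1 t=5 v=3: → [0,8); WM=−∞
i=2 t=1 v=5: → [0,8); WM=4
i=3 t=7 v=9: → [6,14),[0,8); WM=4
i=4 t=10 v=5: → [6,14); WM=4
i=5 t=10 v=6: → [6,14); WM=9; [0,8) fires=4
i=6 t=2 v=8: DROP (t<9-0); WM=9
i=7 t=14 v=7: → [12,20); WM=9
i=8 t=15 v=4: → [12,20); WM=14; [6,14) fires=3
i=9 t=21 v=7: → [18,26); WM=14
i=10 t=21 v=2: → [18,26); WM=14
i=11 t=21 v=8: → [18,26); WM=20; [12,20) fires=2
i=12 t=13 v=9: DROP (t<20-0); WM=20
i=13 t=21 v=9: → [18,26); WM=20

5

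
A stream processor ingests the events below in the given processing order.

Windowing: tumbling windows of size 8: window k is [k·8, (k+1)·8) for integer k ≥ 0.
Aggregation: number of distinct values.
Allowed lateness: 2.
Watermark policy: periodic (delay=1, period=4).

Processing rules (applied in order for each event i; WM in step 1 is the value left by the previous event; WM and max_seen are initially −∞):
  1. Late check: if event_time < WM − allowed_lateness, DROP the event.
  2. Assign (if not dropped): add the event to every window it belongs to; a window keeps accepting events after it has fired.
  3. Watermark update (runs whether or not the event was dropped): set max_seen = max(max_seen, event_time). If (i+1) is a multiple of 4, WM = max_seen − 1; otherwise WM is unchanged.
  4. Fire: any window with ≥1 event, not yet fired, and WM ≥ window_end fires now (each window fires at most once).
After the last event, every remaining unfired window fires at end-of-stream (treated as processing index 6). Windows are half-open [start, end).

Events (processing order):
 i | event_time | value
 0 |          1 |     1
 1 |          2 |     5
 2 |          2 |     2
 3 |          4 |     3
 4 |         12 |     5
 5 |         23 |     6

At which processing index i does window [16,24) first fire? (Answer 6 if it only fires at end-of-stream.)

i=0 t=1 v=1: → [0,8); WM=−∞
i=1 t=2 v=5: → [0,8); WM=−∞
i=2 t=2 v=2: → [0,8); WM=−∞
i=3 t=4 v=3: → [0,8); WM=3
i=4 t=12 v=5: → [8,16); WM=3
i=5 t=23 v=6: → [16,24); WM=3

6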